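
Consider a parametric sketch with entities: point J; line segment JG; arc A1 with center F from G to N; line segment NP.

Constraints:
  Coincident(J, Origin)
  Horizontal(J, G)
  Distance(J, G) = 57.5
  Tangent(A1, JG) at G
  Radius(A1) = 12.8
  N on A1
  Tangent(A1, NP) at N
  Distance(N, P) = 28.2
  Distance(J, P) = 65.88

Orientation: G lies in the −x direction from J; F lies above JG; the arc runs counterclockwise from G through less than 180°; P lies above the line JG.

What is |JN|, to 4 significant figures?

47.39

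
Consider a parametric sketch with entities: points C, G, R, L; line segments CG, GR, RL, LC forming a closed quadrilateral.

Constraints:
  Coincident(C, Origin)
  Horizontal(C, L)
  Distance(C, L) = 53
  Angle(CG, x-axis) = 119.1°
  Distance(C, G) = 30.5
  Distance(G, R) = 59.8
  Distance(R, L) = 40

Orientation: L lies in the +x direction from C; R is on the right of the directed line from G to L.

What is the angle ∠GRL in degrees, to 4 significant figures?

91.62°

Checks: |GR| = 59.80 ✓; |RL| = 40.00 ✓.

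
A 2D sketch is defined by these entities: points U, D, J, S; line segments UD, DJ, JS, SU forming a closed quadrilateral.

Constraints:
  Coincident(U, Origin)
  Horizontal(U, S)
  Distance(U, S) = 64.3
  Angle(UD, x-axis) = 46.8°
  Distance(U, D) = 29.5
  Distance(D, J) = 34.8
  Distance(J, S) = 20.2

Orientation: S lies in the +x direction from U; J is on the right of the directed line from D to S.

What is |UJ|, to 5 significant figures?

44.542

Checks: |DJ| = 34.80 ✓; |JS| = 20.20 ✓.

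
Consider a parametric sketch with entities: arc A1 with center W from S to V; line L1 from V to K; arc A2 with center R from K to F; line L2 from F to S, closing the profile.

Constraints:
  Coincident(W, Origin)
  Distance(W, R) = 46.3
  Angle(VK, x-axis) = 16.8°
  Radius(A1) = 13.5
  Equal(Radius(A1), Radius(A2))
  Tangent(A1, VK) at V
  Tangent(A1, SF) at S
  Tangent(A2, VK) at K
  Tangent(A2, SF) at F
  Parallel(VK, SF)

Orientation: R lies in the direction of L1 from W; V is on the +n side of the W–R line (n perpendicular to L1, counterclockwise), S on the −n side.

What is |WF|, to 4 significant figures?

48.23

The slot axis is L1's direction at 16.8°, so u = (cos 16.8°, sin 16.8°) = (0.9573, 0.2890) and n = (−sin 16.8°, cos 16.8°) = (-0.2890, 0.9573). W is at the origin and R lies 46.3 along u from W, so R = 46.3·u = (44.32, 13.38). Tangency of A1 to both parallel lines with radius 13.5 puts V and S at W ± 13.5·n: V = (-3.902, 12.92), S = (3.902, -12.92). Equal radii place K and F the same way about R: K = R + 13.5·n = (40.42, 26.31), F = R − 13.5·n = (48.23, 0.4584). Then |WF| = |F − W| = 48.23.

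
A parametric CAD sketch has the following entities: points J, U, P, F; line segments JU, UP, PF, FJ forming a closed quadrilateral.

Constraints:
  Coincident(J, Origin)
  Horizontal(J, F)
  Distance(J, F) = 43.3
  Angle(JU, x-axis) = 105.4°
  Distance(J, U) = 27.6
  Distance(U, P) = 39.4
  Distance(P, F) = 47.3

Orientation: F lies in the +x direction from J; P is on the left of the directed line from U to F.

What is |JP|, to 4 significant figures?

52.54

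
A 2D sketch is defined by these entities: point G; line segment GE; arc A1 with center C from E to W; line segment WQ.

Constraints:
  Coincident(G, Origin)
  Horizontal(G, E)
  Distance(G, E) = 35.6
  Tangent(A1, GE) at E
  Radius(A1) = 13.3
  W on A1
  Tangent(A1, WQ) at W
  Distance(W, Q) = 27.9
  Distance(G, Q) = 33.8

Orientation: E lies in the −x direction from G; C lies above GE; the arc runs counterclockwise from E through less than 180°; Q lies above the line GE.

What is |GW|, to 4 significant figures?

24.85

Checks: |CW| = 13.30 ✓; ∠(CW, WQ) = 90.00° ✓; |WQ| = 27.90 ✓; |GQ| = 33.80 ✓.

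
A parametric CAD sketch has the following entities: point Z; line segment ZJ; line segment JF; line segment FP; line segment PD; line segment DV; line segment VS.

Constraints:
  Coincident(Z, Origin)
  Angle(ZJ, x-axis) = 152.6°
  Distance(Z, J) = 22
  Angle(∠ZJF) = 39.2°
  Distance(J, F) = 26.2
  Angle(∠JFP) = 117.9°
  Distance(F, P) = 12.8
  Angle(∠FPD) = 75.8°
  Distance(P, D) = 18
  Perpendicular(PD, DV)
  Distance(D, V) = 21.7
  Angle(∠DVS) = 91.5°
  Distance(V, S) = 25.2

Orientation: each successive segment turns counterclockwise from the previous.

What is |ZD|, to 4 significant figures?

2.881

∠JFP = 117.9° gives FP at -4.500° from the x-axis; with |FP| = 12.8, P = (3.634, -14.93). ∠FPD = 75.8° gives PD at 99.70° from the x-axis; with |PD| = 18.0, D = (0.6011, 2.818). Then |ZD| = |D − Z| = 2.881.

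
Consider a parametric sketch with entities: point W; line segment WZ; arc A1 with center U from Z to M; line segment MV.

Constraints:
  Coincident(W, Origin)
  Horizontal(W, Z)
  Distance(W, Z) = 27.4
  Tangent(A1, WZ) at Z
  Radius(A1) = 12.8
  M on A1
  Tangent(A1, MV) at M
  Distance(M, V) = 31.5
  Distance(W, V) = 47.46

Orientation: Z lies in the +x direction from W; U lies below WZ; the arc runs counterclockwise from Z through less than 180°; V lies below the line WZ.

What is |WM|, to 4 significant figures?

19.74

W is at the origin; WZ is horizontal with |WZ| = 27.4 and Z on the +x side, so Z = (27.40, 0.000). The tangent condition forces UZ to be normal to WZ, so U = Z + (0, -12.8) = (27.40, -12.80). Since UM ⟂ MV (tangency), |UV| = √(12.8² + 31.5²) = 34.00 regardless of where M sits on A1. So V lies on both circle(W, 47.46) and circle(U, 34.00); the below-WZ intersection is V = (15.79, -44.76). M is the foot of the tangent from V: M = (14.61, -13.28).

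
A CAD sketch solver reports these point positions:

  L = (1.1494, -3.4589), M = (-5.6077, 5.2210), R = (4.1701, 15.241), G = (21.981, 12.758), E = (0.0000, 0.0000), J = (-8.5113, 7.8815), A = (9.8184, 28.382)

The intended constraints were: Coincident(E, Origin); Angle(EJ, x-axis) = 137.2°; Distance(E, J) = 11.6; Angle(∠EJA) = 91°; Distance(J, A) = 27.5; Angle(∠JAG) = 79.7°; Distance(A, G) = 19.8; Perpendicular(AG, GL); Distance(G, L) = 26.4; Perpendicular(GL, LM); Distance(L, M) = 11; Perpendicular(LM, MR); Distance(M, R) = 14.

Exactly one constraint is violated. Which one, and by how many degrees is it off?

Perpendicular(LM, MR) — off by 7.80°.

E = (0.00, 0.00) ✓; EJ at 137.2° ✓; |EJ| = 11.60 ✓; ∠EJA = 91.00° ✓; |JA| = 27.50 ✓; ∠JAG = 79.70° ✓; |AG| = 19.80 ✓; ∠(AG, GL) = 90.00° ✓; |GL| = 26.40 ✓; ∠(GL, LM) = 90.00° ✓; |LM| = 11.00 ✓; ∠(LM, MR) = 82.20° ✗; |MR| = 14.00 ✓.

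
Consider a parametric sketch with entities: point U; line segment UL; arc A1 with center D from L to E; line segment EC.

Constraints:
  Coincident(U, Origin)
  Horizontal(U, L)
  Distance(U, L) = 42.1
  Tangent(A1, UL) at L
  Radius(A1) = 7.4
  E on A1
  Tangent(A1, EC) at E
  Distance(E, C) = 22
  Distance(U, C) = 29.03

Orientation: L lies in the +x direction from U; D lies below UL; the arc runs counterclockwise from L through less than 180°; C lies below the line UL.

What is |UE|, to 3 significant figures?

36.6

Checks: U = (0.00, 0.00) ✓; |DE| = 7.400 ✓; ∠(DE, EC) = 90.00° ✓; |EC| = 22.00 ✓; |UC| = 29.03 ✓.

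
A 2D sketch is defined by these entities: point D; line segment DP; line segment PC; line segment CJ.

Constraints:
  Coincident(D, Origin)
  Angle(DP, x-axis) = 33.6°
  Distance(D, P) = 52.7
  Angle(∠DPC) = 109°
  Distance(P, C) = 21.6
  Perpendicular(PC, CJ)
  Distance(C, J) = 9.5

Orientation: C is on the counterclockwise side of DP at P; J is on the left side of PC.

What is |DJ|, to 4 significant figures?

55.93

D is at the origin; DP runs at 33.6° with length 52.7, so P = 52.7·(cos 33.6°, sin 33.6°) = (43.89, 29.16). ∠DPC = 109.0°, so PC runs at 33.6° + (180° − 109.0°) = 104.6° from the x-axis; with |PC| = 21.6, C = P + 21.6·(cos 104.6°, sin 104.6°) = (38.45, 50.07). PC ⟂ CJ; with |CJ| = 9.5 on the left of PC, J = C + 9.5·(-0.9677, -0.2521) = (29.26, 47.67). Then |DJ| = |J − D| = 55.93.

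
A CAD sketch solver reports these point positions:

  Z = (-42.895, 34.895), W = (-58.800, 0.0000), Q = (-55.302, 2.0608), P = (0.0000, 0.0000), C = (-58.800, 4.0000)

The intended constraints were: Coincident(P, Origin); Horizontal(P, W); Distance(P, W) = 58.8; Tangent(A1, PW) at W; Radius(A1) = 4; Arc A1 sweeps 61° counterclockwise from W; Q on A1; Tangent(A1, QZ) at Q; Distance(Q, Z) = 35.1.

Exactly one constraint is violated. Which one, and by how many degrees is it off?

Tangent(A1, QZ) at Q — off by 8.30°.

P = (0.00, 0.00) ✓; P.y = 0.00, W.y = 0.00 ✓; |PW| = 58.80 ✓; ∠(CW, WP) = 90.00° ✓; |CW| = 4.000 ✓; bearing(C→Q) − bearing(C→W) = 61.00° ✓; |CQ| = 4.000 ✓; ∠(CQ, QZ) = 81.70° ✗; |QZ| = 35.10 ✓.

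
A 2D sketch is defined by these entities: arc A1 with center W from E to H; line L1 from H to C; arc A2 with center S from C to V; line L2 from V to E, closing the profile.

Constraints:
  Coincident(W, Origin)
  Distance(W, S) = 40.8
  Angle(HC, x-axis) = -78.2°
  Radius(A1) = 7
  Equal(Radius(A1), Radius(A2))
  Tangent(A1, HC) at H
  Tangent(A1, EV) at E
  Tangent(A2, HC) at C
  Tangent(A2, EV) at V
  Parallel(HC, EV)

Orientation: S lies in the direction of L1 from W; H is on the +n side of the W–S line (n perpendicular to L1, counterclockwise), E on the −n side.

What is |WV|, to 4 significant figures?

41.40

The slot axis is L1's direction at -78.2°, so u = (cos -78.2°, sin -78.2°) = (0.2045, -0.9789) and n = (−sin -78.2°, cos -78.2°) = (0.9789, 0.2045). W is at the origin and S lies 40.8 along u from W, so S = 40.8·u = (8.343, -39.94). Tangency of A1 to both parallel lines with radius 7.0 puts H and E at W ± 7.0·n: H = (6.852, 1.431), E = (-6.852, -1.431). Equal radii place C and V the same way about S: C = S + 7.0·n = (15.20, -38.51), V = S − 7.0·n = (1.491, -41.37). Then |WV| = |V − W| = 41.40.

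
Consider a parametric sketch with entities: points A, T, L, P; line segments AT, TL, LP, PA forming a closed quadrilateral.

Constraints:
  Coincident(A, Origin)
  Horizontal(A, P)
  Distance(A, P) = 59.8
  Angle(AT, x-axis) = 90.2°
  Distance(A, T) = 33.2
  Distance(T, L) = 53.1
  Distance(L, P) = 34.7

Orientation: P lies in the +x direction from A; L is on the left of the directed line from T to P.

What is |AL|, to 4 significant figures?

62.96

Checks: |TL| = 53.10 ✓; |LP| = 34.70 ✓.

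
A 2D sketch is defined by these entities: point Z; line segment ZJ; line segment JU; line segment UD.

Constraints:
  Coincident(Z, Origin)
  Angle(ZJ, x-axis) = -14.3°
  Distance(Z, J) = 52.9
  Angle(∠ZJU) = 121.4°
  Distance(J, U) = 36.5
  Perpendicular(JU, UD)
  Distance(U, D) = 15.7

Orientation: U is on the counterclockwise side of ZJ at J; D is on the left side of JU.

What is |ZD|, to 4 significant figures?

70.51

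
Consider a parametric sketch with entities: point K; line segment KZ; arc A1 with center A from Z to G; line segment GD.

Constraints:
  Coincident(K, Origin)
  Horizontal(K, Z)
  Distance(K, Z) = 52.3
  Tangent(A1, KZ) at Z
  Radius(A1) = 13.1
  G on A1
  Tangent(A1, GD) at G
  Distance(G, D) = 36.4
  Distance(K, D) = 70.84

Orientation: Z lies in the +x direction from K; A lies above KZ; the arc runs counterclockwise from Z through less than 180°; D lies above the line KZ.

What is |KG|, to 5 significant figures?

66.810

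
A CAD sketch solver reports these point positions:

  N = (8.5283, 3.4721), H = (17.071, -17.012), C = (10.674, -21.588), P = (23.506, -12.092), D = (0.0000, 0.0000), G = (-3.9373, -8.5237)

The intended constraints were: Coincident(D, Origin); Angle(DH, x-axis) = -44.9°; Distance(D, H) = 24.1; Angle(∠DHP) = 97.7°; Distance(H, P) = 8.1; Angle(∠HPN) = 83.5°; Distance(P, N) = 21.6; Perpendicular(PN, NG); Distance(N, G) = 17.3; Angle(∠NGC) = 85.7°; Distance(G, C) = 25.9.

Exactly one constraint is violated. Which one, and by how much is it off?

Distance(G, C) = 25.9 — off by 6.30.

D = (0.00, 0.00) ✓; DH at -44.90° ✓; |DH| = 24.10 ✓; ∠DHP = 97.70° ✓; |HP| = 8.100 ✓; ∠HPN = 83.50° ✓; |PN| = 21.60 ✓; ∠(PN, NG) = 90.00° ✓; |NG| = 17.30 ✓; ∠NGC = 85.70° ✓; |GC| = 19.60 ✗.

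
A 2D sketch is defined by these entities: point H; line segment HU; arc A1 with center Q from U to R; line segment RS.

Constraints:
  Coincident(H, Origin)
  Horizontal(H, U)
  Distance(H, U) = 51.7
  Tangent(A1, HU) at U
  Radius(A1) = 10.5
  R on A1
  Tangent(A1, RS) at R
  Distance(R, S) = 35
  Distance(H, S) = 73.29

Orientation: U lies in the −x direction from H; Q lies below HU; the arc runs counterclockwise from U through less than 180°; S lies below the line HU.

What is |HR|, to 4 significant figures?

63.25

Checks: |QU| = 10.50 ✓; |QR| = 10.50 ✓; ∠(QR, RS) = 90.00° ✓; |RS| = 35.00 ✓; |HS| = 73.29 ✓.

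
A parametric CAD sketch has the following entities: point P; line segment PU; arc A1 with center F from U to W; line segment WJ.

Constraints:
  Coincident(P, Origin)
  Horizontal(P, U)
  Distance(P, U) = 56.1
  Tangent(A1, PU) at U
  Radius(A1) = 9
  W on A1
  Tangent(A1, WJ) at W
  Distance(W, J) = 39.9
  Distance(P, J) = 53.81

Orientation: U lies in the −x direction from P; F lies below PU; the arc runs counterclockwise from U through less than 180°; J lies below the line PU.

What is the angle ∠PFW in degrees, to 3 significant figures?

142°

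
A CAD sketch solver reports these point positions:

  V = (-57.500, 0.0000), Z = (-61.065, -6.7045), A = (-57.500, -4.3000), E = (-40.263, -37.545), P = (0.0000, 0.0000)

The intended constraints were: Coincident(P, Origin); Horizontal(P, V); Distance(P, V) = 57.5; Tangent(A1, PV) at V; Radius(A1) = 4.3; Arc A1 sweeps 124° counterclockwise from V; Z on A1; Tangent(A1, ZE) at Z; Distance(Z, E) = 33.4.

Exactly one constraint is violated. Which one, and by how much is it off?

Distance(Z, E) = 33.4 — off by 3.80.

P = (0.00, 0.00) ✓; P.y = 0.00, V.y = 0.00 ✓; |PV| = 57.50 ✓; ∠(AV, VP) = 90.00° ✓; |AV| = 4.300 ✓; bearing(A→Z) − bearing(A→V) = 124.0° ✓; |AZ| = 4.300 ✓; ∠(AZ, ZE) = 90.00° ✓; |ZE| = 37.20 ✗.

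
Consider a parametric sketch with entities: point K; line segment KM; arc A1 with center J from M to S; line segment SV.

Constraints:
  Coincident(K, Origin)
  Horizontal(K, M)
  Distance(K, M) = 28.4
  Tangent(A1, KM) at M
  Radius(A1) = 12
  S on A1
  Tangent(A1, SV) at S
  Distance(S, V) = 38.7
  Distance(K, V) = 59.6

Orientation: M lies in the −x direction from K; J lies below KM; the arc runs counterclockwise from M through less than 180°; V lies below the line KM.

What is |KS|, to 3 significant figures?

42.8

Checks: |JS| = 12.00 ✓; ∠(JS, SV) = 90.00° ✓; |SV| = 38.70 ✓; |KV| = 59.60 ✓.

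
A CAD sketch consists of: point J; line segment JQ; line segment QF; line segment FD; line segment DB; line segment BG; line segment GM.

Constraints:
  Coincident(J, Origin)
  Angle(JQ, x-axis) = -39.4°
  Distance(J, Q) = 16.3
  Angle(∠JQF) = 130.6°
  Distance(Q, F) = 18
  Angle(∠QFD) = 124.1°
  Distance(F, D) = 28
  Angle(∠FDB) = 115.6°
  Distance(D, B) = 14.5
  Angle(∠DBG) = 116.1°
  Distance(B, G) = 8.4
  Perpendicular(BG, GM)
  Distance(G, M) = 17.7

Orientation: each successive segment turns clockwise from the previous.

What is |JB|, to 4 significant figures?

43.73

∠QFD = 124.1° gives FD at -144.7° from the x-axis; with |FD| = 28.0, D = (-9.879, -44.52). ∠FDB = 115.6° gives DB at 150.9° from the x-axis; with |DB| = 14.5, B = (-22.55, -37.47). Then |JB| = |B − J| = 43.73.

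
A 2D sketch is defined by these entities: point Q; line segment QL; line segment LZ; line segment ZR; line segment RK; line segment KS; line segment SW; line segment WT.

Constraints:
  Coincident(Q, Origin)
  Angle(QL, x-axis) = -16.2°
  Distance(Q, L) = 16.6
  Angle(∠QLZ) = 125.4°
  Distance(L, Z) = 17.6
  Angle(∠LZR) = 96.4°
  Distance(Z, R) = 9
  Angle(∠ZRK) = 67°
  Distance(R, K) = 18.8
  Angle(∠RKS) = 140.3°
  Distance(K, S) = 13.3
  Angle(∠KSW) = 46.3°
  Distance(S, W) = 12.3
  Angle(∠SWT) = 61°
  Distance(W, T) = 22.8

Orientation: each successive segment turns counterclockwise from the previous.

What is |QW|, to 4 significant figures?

24.08

∠RKS = 140.3° gives KS at -85.30° from the x-axis; with |KS| = 13.3, S = (15.27, -14.72). ∠KSW = 46.3° gives SW at 48.40° from the x-axis; with |SW| = 12.3, W = (23.44, -5.524). Then |QW| = |W − Q| = 24.08.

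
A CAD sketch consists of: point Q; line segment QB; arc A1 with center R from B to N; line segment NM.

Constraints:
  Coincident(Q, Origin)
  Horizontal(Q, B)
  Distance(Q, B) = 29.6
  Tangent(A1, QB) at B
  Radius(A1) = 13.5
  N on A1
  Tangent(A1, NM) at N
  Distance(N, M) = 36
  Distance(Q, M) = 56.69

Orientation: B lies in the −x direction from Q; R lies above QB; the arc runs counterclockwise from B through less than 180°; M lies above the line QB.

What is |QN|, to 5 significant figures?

23.073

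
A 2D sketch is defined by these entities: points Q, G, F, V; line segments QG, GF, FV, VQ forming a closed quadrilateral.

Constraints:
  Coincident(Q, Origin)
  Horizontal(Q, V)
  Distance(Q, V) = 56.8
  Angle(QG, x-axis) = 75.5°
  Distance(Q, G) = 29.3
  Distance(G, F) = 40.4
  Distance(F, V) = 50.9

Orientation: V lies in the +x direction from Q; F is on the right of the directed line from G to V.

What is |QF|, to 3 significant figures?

14.1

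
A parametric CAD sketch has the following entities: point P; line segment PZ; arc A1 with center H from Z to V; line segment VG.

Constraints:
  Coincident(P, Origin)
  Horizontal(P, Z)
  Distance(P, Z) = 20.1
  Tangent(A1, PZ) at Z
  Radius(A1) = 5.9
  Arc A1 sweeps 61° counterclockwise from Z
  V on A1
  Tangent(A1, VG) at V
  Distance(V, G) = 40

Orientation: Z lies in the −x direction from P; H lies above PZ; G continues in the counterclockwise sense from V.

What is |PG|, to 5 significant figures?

38.284

P is at the origin; P and Z share the same y with |PZ| = 20.1 and Z on the −x side, so Z = (-20.100, 0.0000). The tangent condition forces HZ to be normal to PZ, so H = Z + (0, 5.9) = (-20.100, 5.9000). On A1, Z sits at bearing -90° from H; a 61° counterclockwise sweep puts V at bearing -29°, so V = H + 5.9·(cos -29°, sin -29°) = (-14.940, 3.0396). Since A1 is tangent to VG there, HV ⟂ VG, so VG runs along (−sin -29°, cos -29°); with |VG| = 40.0, G = (4.4526, 38.024). Then |PG| = |G − P| = 38.284.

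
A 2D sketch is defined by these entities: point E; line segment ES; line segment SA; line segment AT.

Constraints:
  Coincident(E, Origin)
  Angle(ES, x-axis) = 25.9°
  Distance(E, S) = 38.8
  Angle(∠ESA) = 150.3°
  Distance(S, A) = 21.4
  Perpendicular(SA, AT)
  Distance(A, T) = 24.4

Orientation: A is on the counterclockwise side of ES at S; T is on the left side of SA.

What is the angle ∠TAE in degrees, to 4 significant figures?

70.77°

∠ESA = 150.3°, so SA runs at 25.9° + (180° − 150.3°) = 55.60° from the x-axis; with |SA| = 21.4, A = S + 21.4·(cos 55.60°, sin 55.60°) = (46.99, 34.61). SA is perpendicular to AT; with |AT| = 24.4 on the left of SA, T = A + 24.4·(-0.8251, 0.5650) = (26.86, 48.39). Then cos ∠TAE = AT·AE / (|AT||AE|), giving 70.77°.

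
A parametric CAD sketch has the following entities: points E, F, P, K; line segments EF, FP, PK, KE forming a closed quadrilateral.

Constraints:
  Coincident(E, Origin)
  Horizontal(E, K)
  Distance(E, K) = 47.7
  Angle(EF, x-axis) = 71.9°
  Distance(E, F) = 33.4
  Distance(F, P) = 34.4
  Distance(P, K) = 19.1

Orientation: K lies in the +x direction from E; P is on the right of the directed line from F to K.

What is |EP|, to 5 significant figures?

28.916

Checks: |FP| = 34.40 ✓; |PK| = 19.10 ✓.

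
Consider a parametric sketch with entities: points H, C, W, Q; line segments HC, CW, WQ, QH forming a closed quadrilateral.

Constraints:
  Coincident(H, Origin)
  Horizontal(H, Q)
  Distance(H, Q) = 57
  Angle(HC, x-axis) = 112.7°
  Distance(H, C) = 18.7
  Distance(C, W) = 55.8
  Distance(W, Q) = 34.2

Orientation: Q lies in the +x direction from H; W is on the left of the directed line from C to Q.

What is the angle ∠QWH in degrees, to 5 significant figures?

72.961°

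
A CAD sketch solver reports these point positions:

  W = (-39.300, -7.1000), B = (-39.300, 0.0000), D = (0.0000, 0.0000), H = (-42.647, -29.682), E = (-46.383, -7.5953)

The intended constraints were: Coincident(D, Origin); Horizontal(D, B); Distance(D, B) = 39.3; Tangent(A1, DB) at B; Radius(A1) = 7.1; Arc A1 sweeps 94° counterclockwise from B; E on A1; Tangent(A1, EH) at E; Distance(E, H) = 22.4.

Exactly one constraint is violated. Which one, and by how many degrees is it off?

Tangent(A1, EH) at E — off by 5.60°.

D = (0.00, 0.00) ✓; D.y = 0.00, B.y = 0.00 ✓; |DB| = 39.30 ✓; ∠(WB, BD) = 90.00° ✓; |WB| = 7.100 ✓; bearing(W→E) − bearing(W→B) = 94.00° ✓; |WE| = 7.100 ✓; ∠(WE, EH) = 84.40° ✗; |EH| = 22.40 ✓.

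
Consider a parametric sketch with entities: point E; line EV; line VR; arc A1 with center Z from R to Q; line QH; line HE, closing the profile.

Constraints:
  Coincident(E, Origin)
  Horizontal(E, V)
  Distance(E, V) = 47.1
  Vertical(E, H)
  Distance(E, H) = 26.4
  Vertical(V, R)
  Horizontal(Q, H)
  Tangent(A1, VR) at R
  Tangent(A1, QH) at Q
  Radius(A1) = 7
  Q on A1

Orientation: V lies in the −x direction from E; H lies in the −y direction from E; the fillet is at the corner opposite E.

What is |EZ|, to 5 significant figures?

44.546

E is at the origin; E and V share the same y with |EV| = 47.1 and V on the −x side, so V = (-47.100, 0.0000). EH is vertical with |EH| = 26.4 and H on the −y side, so H = (0.0000, -26.400). The virtual corner opposite E is at (-47.100, -26.400). The tangent condition forces ZR to be normal to VR and the tangent condition forces ZQ to be normal to QH, with radius 7.0, so the center Z sits 7.0 in from both sides at Z = (-40.100, -19.400). Then |EZ| = |Z − E| = 44.546.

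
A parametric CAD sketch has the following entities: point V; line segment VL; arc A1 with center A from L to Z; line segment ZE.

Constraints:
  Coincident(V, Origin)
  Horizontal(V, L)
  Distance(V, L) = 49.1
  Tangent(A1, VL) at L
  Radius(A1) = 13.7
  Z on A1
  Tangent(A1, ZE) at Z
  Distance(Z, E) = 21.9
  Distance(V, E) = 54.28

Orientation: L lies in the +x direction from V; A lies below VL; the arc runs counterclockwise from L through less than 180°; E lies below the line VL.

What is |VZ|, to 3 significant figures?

39.0

V is at the origin; V and L share the same y with |VL| = 49.1 and L on the +x side, so L = (49.1, 0.00). Since A1 is tangent to VL there, AL ⟂ VL, so A = L + (0, -13.7) = (49.1, -13.7). Since AZ ⟂ ZE (tangency), |AE| = √(13.7² + 21.9²) = 25.8 regardless of where Z sits on A1. So E lies on both circle(V, 54.28) and circle(A, 25.8); the below-VL intersection is E = (39.2, -37.6). Z is the foot of the tangent from E: Z = (35.6, -16.0).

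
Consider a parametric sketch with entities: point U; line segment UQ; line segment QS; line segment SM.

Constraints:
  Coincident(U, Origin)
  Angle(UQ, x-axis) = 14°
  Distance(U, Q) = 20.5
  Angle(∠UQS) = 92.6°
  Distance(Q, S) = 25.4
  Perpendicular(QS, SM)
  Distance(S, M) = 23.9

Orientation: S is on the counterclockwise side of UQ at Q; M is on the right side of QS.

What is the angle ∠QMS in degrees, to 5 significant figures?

46.743°

∠UQS = 92.6°, so QS runs at 14.0° + (180° − 92.6°) = 101.40° from the x-axis; with |QS| = 25.4, S = Q + 25.4·(cos 101.40°, sin 101.40°) = (14.871, 29.858). QS is perpendicular to SM; with |SM| = 23.9 on the right of QS, M = S + 23.9·(0.98027, 0.19766) = (38.299, 34.582). Then cos ∠QMS = MQ·MS / (|MQ||MS|), giving 46.743°.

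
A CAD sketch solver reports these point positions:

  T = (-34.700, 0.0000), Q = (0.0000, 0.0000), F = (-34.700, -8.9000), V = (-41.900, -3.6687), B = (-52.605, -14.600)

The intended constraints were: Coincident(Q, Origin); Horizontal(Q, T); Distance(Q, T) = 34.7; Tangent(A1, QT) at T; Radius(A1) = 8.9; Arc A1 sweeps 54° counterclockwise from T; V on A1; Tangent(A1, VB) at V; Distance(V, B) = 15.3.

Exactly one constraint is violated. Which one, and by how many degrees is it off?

Tangent(A1, VB) at V — off by 8.40°.

Q = (0.00, 0.00) ✓; Q.y = 0.00, T.y = 0.00 ✓; |QT| = 34.70 ✓; ∠(FT, TQ) = 90.00° ✓; |FT| = 8.900 ✓; bearing(F→V) − bearing(F→T) = 54.00° ✓; |FV| = 8.900 ✓; ∠(FV, VB) = 98.40° ✗; |VB| = 15.30 ✓.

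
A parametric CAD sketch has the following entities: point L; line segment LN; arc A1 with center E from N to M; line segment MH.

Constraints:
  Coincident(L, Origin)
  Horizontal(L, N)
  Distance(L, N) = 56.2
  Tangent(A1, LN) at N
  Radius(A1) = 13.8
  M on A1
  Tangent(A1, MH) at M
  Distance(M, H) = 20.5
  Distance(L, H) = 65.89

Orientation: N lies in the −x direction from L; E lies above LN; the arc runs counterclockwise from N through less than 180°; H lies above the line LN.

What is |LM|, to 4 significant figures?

48.43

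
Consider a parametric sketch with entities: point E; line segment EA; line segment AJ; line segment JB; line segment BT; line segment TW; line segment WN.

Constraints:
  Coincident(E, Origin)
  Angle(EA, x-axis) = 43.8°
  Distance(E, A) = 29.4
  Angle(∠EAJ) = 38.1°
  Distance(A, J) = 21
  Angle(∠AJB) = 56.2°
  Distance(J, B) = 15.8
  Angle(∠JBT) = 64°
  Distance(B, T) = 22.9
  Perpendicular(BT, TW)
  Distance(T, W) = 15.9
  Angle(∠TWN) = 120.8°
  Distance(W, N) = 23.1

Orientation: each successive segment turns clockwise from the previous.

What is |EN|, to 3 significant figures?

24.5

BT ⟂ TW, so TW runs at -67.9°; with |TW| = 15.9, W = (33.7, 3.99). ∠TWN = 120.8° gives WN at -127° from the x-axis; with |WN| = 23.1, N = (19.8, -14.4). Then |EN| = |N − E| = 24.5.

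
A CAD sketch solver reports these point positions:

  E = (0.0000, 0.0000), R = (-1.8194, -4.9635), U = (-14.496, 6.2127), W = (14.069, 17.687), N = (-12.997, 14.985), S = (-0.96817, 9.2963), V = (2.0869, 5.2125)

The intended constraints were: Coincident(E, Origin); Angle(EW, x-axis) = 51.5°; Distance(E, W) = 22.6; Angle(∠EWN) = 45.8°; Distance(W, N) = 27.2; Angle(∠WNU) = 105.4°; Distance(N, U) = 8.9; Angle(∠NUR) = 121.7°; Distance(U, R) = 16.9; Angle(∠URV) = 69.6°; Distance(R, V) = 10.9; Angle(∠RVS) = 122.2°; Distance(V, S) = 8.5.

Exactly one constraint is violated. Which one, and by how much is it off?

Distance(V, S) = 8.5 — off by 3.40.

E = (0.00, 0.00) ✓; EW at 51.50° ✓; |EW| = 22.60 ✓; ∠EWN = 45.80° ✓; |WN| = 27.20 ✓; ∠WNU = 105.4° ✓; |NU| = 8.899 ✓; ∠NUR = 121.7° ✓; |UR| = 16.90 ✓; ∠URV = 69.60° ✓; |RV| = 10.90 ✓; ∠RVS = 122.2° ✓; |VS| = 5.100 ✗.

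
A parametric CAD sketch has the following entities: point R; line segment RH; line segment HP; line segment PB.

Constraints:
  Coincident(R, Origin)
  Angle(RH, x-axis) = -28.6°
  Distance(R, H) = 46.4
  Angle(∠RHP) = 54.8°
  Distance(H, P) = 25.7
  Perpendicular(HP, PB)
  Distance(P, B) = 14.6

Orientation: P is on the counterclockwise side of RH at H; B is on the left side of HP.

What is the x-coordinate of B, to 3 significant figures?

23.3

∠RHP = 54.8°, so HP runs at -28.6° + (180° − 54.8°) = 96.6° from the x-axis; with |HP| = 25.7, P = H + 25.7·(cos 96.6°, sin 96.6°) = (37.8, 3.32). HP ⟂ PB; with |PB| = 14.6 on the left of HP, B = P + 14.6·(-0.993, -0.115) = (23.3, 1.64). So B.x = 23.3.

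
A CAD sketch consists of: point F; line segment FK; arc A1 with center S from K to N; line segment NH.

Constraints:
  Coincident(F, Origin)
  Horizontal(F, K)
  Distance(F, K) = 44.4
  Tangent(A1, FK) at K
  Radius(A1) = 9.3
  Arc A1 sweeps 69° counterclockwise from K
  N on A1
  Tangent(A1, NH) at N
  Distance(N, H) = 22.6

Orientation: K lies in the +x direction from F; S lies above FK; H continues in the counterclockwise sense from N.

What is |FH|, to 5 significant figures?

66.901

On A1, K sits at bearing -90° from S; a 69° counterclockwise sweep puts N at bearing -21°, so N = S + 9.3·(cos -21°, sin -21°) = (53.082, 5.9672). A1 meets NH tangentially, so SN is at right angles to NH, so NH runs along (−sin -21°, cos -21°); with |NH| = 22.6, H = (61.181, 27.066). Then |FH| = |H − F| = 66.901.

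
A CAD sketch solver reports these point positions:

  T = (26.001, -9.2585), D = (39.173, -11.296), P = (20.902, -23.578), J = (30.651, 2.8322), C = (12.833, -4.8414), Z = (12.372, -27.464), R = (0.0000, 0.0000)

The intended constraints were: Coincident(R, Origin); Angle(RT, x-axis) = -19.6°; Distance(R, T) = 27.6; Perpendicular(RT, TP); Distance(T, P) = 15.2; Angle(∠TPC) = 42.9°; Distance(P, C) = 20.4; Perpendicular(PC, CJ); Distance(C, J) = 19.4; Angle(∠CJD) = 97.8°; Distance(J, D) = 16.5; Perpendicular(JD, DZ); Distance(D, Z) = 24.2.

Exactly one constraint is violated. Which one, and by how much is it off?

Distance(D, Z) = 24.2 — off by 7.10.

R = (0.00, 0.00) ✓; RT at -19.60° ✓; |RT| = 27.60 ✓; ∠(RT, TP) = 90.00° ✓; |TP| = 15.20 ✓; ∠TPC = 42.90° ✓; |PC| = 20.40 ✓; ∠(PC, CJ) = 90.00° ✓; |CJ| = 19.40 ✓; ∠CJD = 97.80° ✓; |JD| = 16.50 ✓; ∠(JD, DZ) = 90.00° ✓; |DZ| = 31.30 ✗.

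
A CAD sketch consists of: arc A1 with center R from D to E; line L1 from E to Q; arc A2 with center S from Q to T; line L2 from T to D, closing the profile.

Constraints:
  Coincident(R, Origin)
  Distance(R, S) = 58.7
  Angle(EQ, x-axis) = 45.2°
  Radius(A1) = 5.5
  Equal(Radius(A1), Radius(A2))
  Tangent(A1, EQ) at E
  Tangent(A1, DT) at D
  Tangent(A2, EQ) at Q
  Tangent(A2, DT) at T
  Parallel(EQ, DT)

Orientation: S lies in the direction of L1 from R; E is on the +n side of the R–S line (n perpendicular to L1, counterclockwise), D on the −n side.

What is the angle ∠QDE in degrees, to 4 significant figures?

79.39°

Tangency of A1 to both parallel lines with radius 5.5 puts E and D at R ± 5.5·n: E = (-3.903, 3.875), D = (3.903, -3.875). Equal radii place Q and T the same way about S: Q = S + 5.5·n = (37.46, 45.53), T = S − 5.5·n = (45.26, 37.78). Then cos ∠QDE = DQ·DE / (|DQ||DE|), giving 79.39°.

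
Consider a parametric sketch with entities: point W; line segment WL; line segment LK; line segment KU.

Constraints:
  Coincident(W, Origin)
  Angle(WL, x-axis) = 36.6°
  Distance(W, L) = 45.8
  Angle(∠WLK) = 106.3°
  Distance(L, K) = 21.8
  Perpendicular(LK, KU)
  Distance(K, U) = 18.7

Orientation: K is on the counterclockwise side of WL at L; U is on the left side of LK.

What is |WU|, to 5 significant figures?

42.883

W is at the origin; WL runs at 36.6° with length 45.8, so L = 45.8·(cos 36.6°, sin 36.6°) = (36.769, 27.307). ∠WLK = 106.3°, so LK runs at 36.6° + (180° − 106.3°) = 110.30° from the x-axis; with |LK| = 21.8, K = L + 21.8·(cos 110.30°, sin 110.30°) = (29.206, 47.753). LK ⟂ KU; with |KU| = 18.7 on the left of LK, U = K + 18.7·(-0.93789, -0.34694) = (11.667, 41.265). Then |WU| = |U − W| = 42.883.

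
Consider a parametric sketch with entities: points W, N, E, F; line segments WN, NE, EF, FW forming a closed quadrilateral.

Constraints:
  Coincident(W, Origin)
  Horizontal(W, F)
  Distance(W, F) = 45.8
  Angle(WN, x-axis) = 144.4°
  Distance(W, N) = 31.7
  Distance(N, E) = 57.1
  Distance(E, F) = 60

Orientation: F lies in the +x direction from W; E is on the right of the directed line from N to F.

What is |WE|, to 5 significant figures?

34.323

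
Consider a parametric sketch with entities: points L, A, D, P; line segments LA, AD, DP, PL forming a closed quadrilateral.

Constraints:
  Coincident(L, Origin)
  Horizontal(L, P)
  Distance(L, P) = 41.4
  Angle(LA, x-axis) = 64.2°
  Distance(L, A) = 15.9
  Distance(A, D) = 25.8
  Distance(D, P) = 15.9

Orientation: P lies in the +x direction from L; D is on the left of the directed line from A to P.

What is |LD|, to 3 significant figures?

35.3

Checks: |LP| = 41.40 ✓; |LA| = 15.90 ✓; |AD| = 25.80 ✓; |DP| = 15.90 ✓.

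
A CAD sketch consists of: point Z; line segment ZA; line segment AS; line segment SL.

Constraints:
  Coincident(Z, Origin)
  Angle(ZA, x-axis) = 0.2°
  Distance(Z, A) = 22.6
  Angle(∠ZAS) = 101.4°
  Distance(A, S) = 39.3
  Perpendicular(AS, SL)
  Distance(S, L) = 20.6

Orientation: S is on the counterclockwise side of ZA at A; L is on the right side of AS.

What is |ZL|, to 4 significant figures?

61.18

∠ZAS = 101.4°, so AS runs at 0.2° + (180° − 101.4°) = 78.80° from the x-axis; with |AS| = 39.3, S = A + 39.3·(cos 78.80°, sin 78.80°) = (30.23, 38.63). The perpendicularity gives SL at right angles to AS; with |SL| = 20.6 on the right of AS, L = S + 20.6·(0.9810, -0.1942) = (50.44, 34.63). Then |ZL| = |L − Z| = 61.18.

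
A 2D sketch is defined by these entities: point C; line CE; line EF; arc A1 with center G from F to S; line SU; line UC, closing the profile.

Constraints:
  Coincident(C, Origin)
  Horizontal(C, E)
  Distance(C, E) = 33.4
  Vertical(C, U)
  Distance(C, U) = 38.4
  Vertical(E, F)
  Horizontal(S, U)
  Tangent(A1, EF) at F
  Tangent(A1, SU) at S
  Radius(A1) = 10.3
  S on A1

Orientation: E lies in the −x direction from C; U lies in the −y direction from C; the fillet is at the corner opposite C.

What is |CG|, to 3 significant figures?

36.4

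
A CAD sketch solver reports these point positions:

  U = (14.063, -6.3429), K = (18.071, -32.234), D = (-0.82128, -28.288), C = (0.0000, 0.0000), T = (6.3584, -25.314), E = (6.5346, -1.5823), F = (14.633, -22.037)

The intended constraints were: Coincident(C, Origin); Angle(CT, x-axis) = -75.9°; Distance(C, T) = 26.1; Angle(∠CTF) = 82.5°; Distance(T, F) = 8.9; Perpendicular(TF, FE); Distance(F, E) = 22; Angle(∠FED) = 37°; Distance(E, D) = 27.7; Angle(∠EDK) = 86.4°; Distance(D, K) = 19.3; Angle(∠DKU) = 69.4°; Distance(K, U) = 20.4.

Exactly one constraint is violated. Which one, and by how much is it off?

Distance(K, U) = 20.4 — off by 5.80.

C = (0.00, 0.00) ✓; CT at -75.90° ✓; |CT| = 26.10 ✓; ∠CTF = 82.49° ✓; |TF| = 8.900 ✓; ∠(TF, FE) = 89.99° ✓; |FE| = 22.00 ✓; ∠FED = 37.00° ✓; |ED| = 27.70 ✓; ∠EDK = 86.40° ✓; |DK| = 19.30 ✓; ∠DKU = 69.40° ✓; |KU| = 26.20 ✗.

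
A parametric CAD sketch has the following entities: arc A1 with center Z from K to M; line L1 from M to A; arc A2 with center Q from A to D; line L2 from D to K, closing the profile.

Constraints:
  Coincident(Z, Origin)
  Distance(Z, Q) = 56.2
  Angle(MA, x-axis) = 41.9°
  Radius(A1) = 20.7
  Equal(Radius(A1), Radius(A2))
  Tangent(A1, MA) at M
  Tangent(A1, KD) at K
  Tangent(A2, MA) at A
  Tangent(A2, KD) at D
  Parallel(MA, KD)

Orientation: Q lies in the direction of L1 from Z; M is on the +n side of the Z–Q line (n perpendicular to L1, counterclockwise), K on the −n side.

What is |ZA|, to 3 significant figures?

59.9

Tangency of A1 to both parallel lines with radius 20.7 puts M and K at Z ± 20.7·n: M = (-13.8, 15.4), K = (13.8, -15.4). Equal radii place A and D the same way about Q: A = Q + 20.7·n = (28.0, 52.9), D = Q − 20.7·n = (55.7, 22.1). Then |ZA| = |A − Z| = 59.9.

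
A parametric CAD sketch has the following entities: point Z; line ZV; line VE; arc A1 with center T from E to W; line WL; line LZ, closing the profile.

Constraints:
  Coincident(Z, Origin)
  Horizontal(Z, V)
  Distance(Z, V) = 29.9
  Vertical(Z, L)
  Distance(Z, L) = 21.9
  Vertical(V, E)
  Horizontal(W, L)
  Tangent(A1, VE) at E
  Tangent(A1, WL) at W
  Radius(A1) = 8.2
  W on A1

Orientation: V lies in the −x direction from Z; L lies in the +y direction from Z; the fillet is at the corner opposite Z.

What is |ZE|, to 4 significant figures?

32.89

Z is at the origin; Z and V share the same y with |ZV| = 29.9 and V on the −x side, so V = (-29.90, 0.000). Z and L share the same x with |ZL| = 21.9 and L on the +y side, so L = (0.000, 21.90). The virtual corner opposite Z is at (-29.90, 21.90). The tangent condition forces TE to be normal to VE and the tangent condition forces TW to be normal to WL, with radius 8.2, so the center T sits 8.2 in from both sides at T = (-21.70, 13.70). That places the tangent points at E = (-29.90, 13.70) on VE and W = (-21.70, 21.90) on WL. Then |ZE| = |E − Z| = 32.89.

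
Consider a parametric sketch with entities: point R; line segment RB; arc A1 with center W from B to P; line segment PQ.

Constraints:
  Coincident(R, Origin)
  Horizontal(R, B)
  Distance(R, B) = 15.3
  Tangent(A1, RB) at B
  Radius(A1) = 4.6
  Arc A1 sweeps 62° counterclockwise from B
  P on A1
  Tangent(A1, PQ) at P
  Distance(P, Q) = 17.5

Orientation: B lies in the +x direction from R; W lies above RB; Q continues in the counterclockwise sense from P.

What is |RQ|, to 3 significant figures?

32.9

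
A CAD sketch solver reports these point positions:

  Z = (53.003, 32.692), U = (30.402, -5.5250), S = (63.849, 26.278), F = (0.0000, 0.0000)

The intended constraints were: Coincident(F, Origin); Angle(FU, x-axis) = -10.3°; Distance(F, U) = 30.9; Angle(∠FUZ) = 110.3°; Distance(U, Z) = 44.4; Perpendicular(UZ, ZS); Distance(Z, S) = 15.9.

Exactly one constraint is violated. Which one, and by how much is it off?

Distance(Z, S) = 15.9 — off by 3.30.

F = (0.00, 0.00) ✓; FU at -10.30° ✓; |FU| = 30.90 ✓; ∠FUZ = 110.3° ✓; |UZ| = 44.40 ✓; ∠(UZ, ZS) = 90.00° ✓; |ZS| = 12.60 ✗.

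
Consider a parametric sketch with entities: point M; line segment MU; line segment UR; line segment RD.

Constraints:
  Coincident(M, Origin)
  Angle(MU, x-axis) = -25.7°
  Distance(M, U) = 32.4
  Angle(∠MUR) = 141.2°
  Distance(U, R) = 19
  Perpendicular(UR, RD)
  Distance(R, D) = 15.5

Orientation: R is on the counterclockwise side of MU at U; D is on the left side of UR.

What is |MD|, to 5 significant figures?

44.510

M is at the origin; MU runs at -25.7° with length 32.4, so U = 32.4·(cos -25.7°, sin -25.7°) = (29.195, -14.051). ∠MUR = 141.2°, so UR runs at -25.7° + (180° − 141.2°) = 13.100° from the x-axis; with |UR| = 19.0, R = U + 19.0·(cos 13.100°, sin 13.100°) = (47.700, -9.7442). UR ⟂ RD; with |RD| = 15.5 on the left of UR, D = R + 15.5·(-0.22665, 0.97398) = (44.187, 5.3524). Then |MD| = |D − M| = 44.510.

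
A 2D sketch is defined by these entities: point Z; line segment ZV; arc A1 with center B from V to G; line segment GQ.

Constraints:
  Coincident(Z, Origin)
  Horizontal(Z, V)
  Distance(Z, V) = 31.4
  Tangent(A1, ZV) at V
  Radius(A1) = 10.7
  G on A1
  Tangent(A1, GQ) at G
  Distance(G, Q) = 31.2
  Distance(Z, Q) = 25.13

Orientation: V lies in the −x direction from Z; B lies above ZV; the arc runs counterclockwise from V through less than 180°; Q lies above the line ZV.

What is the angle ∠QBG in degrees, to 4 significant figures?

71.07°

Z is at the origin; ZV is horizontal with |ZV| = 31.4 and V on the −x side, so V = (-31.40, 0.000). A1 meets ZV tangentially, so BV is at right angles to ZV, so B = V + (0, 10.7) = (-31.40, 10.70). Since BG ⟂ GQ (tangency), |BQ| = √(10.7² + 31.2²) = 32.98 regardless of where G sits on A1. So Q lies on both circle(Z, 25.13) and circle(B, 32.98); the above-ZV intersection is Q = (-1.712, 25.07). G is the foot of the tangent from Q: G = (-23.87, 3.102).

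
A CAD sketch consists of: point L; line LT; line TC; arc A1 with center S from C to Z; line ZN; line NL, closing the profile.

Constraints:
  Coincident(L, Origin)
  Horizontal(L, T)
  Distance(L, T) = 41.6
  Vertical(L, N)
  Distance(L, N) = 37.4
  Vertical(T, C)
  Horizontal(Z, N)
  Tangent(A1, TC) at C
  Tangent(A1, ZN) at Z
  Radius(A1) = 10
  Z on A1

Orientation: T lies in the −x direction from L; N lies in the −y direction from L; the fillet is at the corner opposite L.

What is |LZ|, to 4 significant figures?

48.96

The virtual corner opposite L is at (-41.60, -37.40). Tangency of A1 to TC means the radius SC is perpendicular to TC and the tangent condition forces SZ to be normal to ZN, with radius 10.0, so the center S sits 10.0 in from both sides at S = (-31.60, -27.40). That places the tangent points at C = (-41.60, -27.40) on TC and Z = (-31.60, -37.40) on ZN. Then |LZ| = |Z − L| = 48.96.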